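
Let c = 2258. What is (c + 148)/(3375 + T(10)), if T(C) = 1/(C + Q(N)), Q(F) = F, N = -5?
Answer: 6015/8438 ≈ 0.71285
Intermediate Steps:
T(C) = 1/(-5 + C) (T(C) = 1/(C - 5) = 1/(-5 + C))
(c + 148)/(3375 + T(10)) = (2258 + 148)/(3375 + 1/(-5 + 10)) = 2406/(3375 + 1/5) = 2406/(3375 + ⅕) = 2406/(16876/5) = 2406*(5/16876) = 6015/8438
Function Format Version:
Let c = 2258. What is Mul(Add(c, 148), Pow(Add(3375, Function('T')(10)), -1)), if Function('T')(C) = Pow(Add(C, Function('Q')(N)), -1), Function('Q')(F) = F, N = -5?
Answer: Rational(6015, 8438) ≈ 0.71285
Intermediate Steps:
Function('T')(C) = Pow(Add(-5, C), -1) (Function('T')(C) = Pow(Add(C, -5), -1) = Pow(Add(-5, C), -1))
Mul(Add(c, 148), Pow(Add(3375, Function('T')(10)), -1)) = Mul(Add(2258, 148), Pow(Add(3375, Pow(Add(-5, 10), -1)), -1)) = Mul(2406, Pow(Add(3375, Pow(5, -1)), -1)) = Mul(2406, Pow(Add(3375, Rational(1, 5)), -1)) = Mul(2406, Pow(Rational(16876, 5), -1)) = Mul(2406, Rational(5, 16876)) = Rational(6015, 8438)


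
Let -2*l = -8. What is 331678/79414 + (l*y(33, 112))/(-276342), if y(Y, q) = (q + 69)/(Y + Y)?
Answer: 756159448510/181049744601 ≈ 4.1765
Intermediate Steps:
l = 4 (l = -1/2*(-8) = 4)
y(Y, q) = (69 + q)/(2*Y) (y(Y, q) = (69 + q)/((2*Y)) = (69 + q)*(1/(2*Y)) = (69 + q)/(2*Y))
331678/79414 + (l*y(33, 112))/(-276342) = 331678/79414 + (4*((1/2)*(69 + 112)/33))/(-276342) = 331678*(1/79414) + (4*((1/2)*(1/33)*181))*(-1/276342) = 165839/39707 + (4*(181/66))*(-1/276342) = 165839/39707 + (362/33)*(-1/276342) = 165839/39707 - 181/4559643 = 756159448510/181049744601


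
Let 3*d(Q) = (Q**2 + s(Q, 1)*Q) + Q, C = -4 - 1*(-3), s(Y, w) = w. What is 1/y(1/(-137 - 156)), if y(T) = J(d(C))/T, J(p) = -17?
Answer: 1/4981 ≈ 0.00020076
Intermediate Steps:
C = -1 (C = -4 + 3 = -1)
d(Q) = Q**2/3 + 2*Q/3 (d(Q) = ((Q**2 + 1*Q) + Q)/3 = ((Q**2 + Q) + Q)/3 = ((Q + Q**2) + Q)/3 = (Q**2 + 2*Q)/3 = Q**2/3 + 2*Q/3)
y(T) = -17/T
1/y(1/(-137 - 156)) = 1/(-17/(1/(-137 - 156))) = 1/(-17/(1/(-293))) = 1/(-17/(-1/293)) = 1/(-17*(-293)) = 1/4981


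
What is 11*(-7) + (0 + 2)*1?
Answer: -75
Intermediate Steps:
11*(-7) + (0 + 2)*1 = -77 + 2*1 = -77 + 2 = -75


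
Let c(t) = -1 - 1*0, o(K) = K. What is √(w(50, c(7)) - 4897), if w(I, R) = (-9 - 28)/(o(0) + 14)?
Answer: I*√960330/14 ≈ 69.997*I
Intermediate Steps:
c(t) = -1 (c(t) = -1 + 0 = -1)
w(I, R) = -37/14 (w(I, R) = (-9 - 28)/(0 + 14) = -37/14)
√(w(50, c(7)) - 4897) = √(-37/14 - 4897) = √(-68595/14) = I*√960330/14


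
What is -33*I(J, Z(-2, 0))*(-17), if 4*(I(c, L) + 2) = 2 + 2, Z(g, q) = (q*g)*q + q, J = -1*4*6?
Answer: -561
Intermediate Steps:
J = -24 (J = -4*6 = -24)
Z(g, q) = q + g*q² (Z(g, q) = (g*q)*q + q = g*q² + q = q + g*q²)
I(c, L) = -1 (I(c, L) = -2 + (2 + 2)/4 = -2 + (¼)*4 = -2 + 1 = -1)
-33*I(J, Z(-2, 0))*(-17) = -33*(-1)*(-17) = 33*(-17) = -561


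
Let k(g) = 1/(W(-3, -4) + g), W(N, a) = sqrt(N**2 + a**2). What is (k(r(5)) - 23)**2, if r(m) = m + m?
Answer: 118336/225 ≈ 525.94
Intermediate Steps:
r(m) = 2*m
k(g) = 1/(5 + g) (k(g) = 1/(sqrt((-3)**2 + (-4)**2) + g) = 1/(sqrt(9 + 16) + g) = 1/(sqrt(25) + g) = 1/(5 + g))
(k(r(5)) - 23)**2 = (1/(5 + 2*5) - 23)**2 = (1/(5 + 10) - 23)**2 = (1/15 - 23)**2 = (-344/15)**2 = 118336/225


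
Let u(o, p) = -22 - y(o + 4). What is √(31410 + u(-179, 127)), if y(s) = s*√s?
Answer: √(31388 + 875*I*√7) ≈ 177.29 + 6.5291*I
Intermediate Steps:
y(s) = s^(3/2)
u(o, p) = -22 - (4 + o)^(3/2) (u(o, p) = -22 - (o + 4)^(3/2) = -22 - (4 + o)^(3/2))
√(31410 + u(-179, 127)) = √(31410 + (-22 - (4 - 179)^(3/2))) = √(31410 + (-22 - (-175)^(3/2))) = √(31410 + (-22 - (-875)*I*√7)) = √(31410 + (-22 + 875*I*√7)) = √(31388 + 875*I*√7)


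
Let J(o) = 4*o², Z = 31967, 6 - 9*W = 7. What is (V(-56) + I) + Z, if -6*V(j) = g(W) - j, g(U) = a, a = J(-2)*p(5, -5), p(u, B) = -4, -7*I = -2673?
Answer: 679354/21 ≈ 32350.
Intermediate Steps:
W = -⅑ (W = ⅔ - ⅑*7 = ⅔ - 7/9 = -⅑ ≈ -0.11111)
I = 2673/7 (I = -⅐*(-2673) = 2673/7 ≈ 381.86)
a = -64 (a = (4*(-2)²)*(-4) = (4*4)*(-4) = 16*(-4) = -64)
g(U) = -64
V(j) = 32/3 + j/6 (V(j) = -(-64 - j)/6 = 32/3 + j/6)
(V(-56) + I) + Z = ((32/3 + (⅙)*(-56)) + 2673/7) + 31967 = ((32/3 - 28/3) + 2673/7) + 31967 = (4/3 + 2673/7) + 31967 = 8047/21 + 31967 = 679354/21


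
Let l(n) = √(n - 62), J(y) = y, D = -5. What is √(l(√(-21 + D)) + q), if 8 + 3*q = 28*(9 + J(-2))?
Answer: √(564 + 9*√(-62 + I*√26))/3 ≈ 7.9521 + 0.49551*I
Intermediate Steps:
l(n) = √(-62 + n)
q = 188/3 (q = -8/3 + (28*(9 - 2))/3 = -8/3 + (28*7)/3 = -8/3 + (⅓)*196 = -8/3 + 196/3 = 188/3 ≈ 62.667)
√(l(√(-21 + D)) + q) = √(√(-62 + √(-21 - 5)) + 188/3) = √(√(-62 + √(-26)) + 188/3) = √(√(-62 + I*√26) + 188/3) = √(188/3 + √(-62 + I*√26))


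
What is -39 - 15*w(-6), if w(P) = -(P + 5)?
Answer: -54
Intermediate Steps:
w(P) = -5 - P (w(P) = -(5 + P) = -5 - P)
-39 - 15*w(-6) = -39 - 15*(-5 - 1*(-6)) = -39 - 15*(-5 + 6) = -39 - 15*1 = -39 - 15 = -54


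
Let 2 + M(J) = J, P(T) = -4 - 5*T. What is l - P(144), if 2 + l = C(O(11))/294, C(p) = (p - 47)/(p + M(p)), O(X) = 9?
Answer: 1698125/2352 ≈ 721.99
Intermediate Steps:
M(J) = -2 + J
C(p) = (-47 + p)/(-2 + 2*p) (C(p) = (p - 47)/(p + (-2 + p)) = (-47 + p)/(-2 + 2*p))
l = -4723/2352 (l = -2 + ((-47 + 9)/(2*(-1 + 9)))/294 = -2 + ((1/2)*(-38)/8)*(1/294) = -2 + ((1/2)*(1/8)*(-38))*(1/294) = -2 - 19/8*1/294 = -2 - 19/2352 = -4723/2352 ≈ -2.0081)
l - P(144) = -4723/2352 - (-4 - 5*144) = -4723/2352 - (-4 - 720) = -4723/2352 - 1*(-724) = -4723/2352 + 724 = 1698125/2352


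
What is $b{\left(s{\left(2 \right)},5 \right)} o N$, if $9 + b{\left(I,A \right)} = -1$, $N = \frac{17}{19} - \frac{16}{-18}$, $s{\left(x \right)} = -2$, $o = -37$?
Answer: $\frac{112850}{171} \approx 659.94$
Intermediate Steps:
$N = \frac{305}{171}$ ($N = 17 \cdot \frac{1}{19} - - \frac{8}{9} = \frac{17}{19} + \frac{8}{9} = \frac{305}{171} \approx 1.7836$)
$b{\left(I,A \right)} = -10$ ($b{\left(I,A \right)} = -9 - 1 = -10$)
$b{\left(s{\left(2 \right)},5 \right)} o N = \left(-10\right) \left(-37\right) \frac{305}{171} = 370 \cdot \frac{305}{171} = \frac{112850}{171}$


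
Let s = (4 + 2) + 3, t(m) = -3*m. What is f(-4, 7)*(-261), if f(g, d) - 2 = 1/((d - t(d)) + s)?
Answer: -19575/37 ≈ -529.05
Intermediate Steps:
s = 9 (s = 6 + 3 = 9)
f(g, d) = 2 + 1/(9 + 4*d) (f(g, d) = 2 + 1/((d - (-3)*d) + 9) = 2 + 1/((d + 3*d) + 9) = 2 + 1/(4*d + 9) = 2 + 1/(9 + 4*d))
f(-4, 7)*(-261) = ((19 + 8*7)/(9 + 4*7))*(-261) = ((19 + 56)/(9 + 28))*(-261) = (75/37)*(-261) = -19575/37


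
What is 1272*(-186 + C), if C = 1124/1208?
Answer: -35546676/151 ≈ -2.3541e+5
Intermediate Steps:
C = 281/302 (C = 1124*(1/1208) = 281/302 ≈ 0.93046)
1272*(-186 + C) = 1272*(-186 + 281/302) = 1272*(-55891/302) = -35546676/151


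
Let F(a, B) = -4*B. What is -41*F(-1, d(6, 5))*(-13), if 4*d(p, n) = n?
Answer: -2665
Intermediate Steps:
d(p, n) = n/4
-41*F(-1, d(6, 5))*(-13) = -(-164)*(¼)*5*(-13) = -(-164)*5/4*(-13) = -41*(-5)*(-13) = 205*(-13) = -2665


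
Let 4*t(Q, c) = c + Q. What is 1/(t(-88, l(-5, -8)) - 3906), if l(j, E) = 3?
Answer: -4/15709 ≈ -0.00025463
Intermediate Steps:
t(Q, c) = Q/4 + c/4 (t(Q, c) = (c + Q)/4 = (Q + c)/4 = Q/4 + c/4)
1/(t(-88, l(-5, -8)) - 3906) = 1/(((¼)*(-88) + (¼)*3) - 3906) = 1/((-22 + ¾) - 3906) = 1/(-85/4 - 3906) = 1/(-15709/4) = -4/15709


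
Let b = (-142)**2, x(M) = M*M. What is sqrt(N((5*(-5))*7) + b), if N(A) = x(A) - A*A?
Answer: 142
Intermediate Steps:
x(M) = M**2
b = 20164
N(A) = 0 (N(A) = A**2 - A*A = A**2 - A**2 = 0)
sqrt(N((5*(-5))*7) + b) = sqrt(0 + 20164) = sqrt(20164) = 142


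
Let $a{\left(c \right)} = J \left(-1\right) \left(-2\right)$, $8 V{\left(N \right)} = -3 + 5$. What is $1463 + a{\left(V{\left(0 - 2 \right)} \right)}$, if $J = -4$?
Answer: $1455$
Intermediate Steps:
$V{\left(N \right)} = \frac{1}{4}$ ($V{\left(N \right)} = \frac{-3 + 5}{8} = \frac{1}{8} \cdot 2 = \frac{1}{4}$)
$a{\left(c \right)} = -8$ ($a{\left(c \right)} = \left(-4\right) \left(-1\right) \left(-2\right) = 4 \left(-2\right) = -8$)
$1463 + a{\left(V{\left(0 - 2 \right)} \right)} = 1463 - 8 = 1455$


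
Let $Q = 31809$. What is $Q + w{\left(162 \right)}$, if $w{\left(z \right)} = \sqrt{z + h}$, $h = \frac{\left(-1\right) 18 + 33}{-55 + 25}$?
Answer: $31809 + \frac{\sqrt{646}}{2} \approx 31822.0$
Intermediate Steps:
$h = - \frac{1}{2}$ ($h = \frac{-18 + 33}{-30} = 15 \left(- \frac{1}{30}\right) = - \frac{1}{2} \approx -0.5$)
$w{\left(z \right)} = \sqrt{- \frac{1}{2} + z}$ ($w{\left(z \right)} = \sqrt{z - \frac{1}{2}} = \sqrt{- \frac{1}{2} + z}$)
$Q + w{\left(162 \right)} = 31809 + \frac{\sqrt{-2 + 4 \cdot 162}}{2} = 31809 + \frac{\sqrt{-2 + 648}}{2} = 31809 + \frac{\sqrt{646}}{2}$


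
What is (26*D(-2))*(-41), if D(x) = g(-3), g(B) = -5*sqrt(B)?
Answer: 5330*I*sqrt(3) ≈ 9231.8*I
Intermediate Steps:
D(x) = -5*I*sqrt(3)
(26*D(-2))*(-41) = (26*(-5*I*sqrt(3)))*(-41) = -130*I*sqrt(3)*(-41) = 5330*I*sqrt(3)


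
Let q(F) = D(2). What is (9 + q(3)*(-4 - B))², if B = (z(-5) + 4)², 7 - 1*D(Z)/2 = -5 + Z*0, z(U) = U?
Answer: 12321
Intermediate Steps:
D(Z) = 24 (D(Z) = 14 - 2*(-5 + Z*0) = 14 - 2*(-5 + 0) = 14 - 2*(-5) = 14 + 10 = 24)
B = 1 (B = (-5 + 4)² = (-1)² = 1)
q(F) = 24
(9 + q(3)*(-4 - B))² = (9 + 24*(-4 - 1*1))² = (9 + 24*(-4 - 1))² = (9 + 24*(-5))² = (9 - 120)² = (-111)² = 12321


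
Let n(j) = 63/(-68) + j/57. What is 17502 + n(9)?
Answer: 22611591/1292 ≈ 17501.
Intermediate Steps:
n(j) = -63/68 + j/57 (n(j) = 63*(-1/68) + j*(1/57) = -63/68 + j/57)
17502 + n(9) = 17502 + (-63/68 + (1/57)*9) = 17502 + (-63/68 + 3/19) = 17502 - 993/1292 = 22611591/1292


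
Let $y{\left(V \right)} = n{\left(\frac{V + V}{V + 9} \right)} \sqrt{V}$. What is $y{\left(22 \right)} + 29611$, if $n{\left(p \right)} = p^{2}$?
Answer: $29611 + \frac{1936 \sqrt{22}}{961} \approx 29620.0$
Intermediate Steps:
$y{\left(V \right)} = \frac{4 V^{\frac{5}{2}}}{\left(9 + V\right)^{2}}$ ($y{\left(V \right)} = \left(\frac{V + V}{V + 9}\right)^{2} \sqrt{V} = \left(\frac{2 V}{9 + V}\right)^{2} \sqrt{V} = \frac{4 V^{2}}{\left(9 + V\right)^{2}} \sqrt{V} = \frac{4 V^{\frac{5}{2}}}{\left(9 + V\right)^{2}}$)
$y{\left(22 \right)} + 29611 = \frac{4 \cdot 22^{\frac{5}{2}}}{\left(9 + 22\right)^{2}} + 29611 = \frac{4 \cdot 484 \sqrt{22}}{961} + 29611 = 4 \cdot 484 \sqrt{22} \cdot \frac{1}{961} + 29611 = \frac{1936 \sqrt{22}}{961} + 29611 = 29611 + \frac{1936 \sqrt{22}}{961}$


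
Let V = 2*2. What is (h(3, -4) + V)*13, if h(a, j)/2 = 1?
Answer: 78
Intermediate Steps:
V = 4
h(a, j) = 2 (h(a, j) = 2*1 = 2)
(h(3, -4) + V)*13 = (2 + 4)*13 = 6*13 = 78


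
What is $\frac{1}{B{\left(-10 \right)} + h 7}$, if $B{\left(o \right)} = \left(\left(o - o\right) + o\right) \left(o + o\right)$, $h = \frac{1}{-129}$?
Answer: $\frac{129}{25793} \approx 0.0050014$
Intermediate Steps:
$h = - \frac{1}{129} \approx -0.0077519$
$B{\left(o \right)} = 2 o^{2}$ ($B{\left(o \right)} = \left(0 + o\right) 2 o = o 2 o = 2 o^{2}$)
$\frac{1}{B{\left(-10 \right)} + h 7} = \frac{1}{2 \left(-10\right)^{2} - \frac{7}{129}} = \frac{1}{2 \cdot 100 - \frac{7}{129}} = \frac{1}{200 - \frac{7}{129}} = \frac{1}{\frac{25793}{129}} = \frac{129}{25793}$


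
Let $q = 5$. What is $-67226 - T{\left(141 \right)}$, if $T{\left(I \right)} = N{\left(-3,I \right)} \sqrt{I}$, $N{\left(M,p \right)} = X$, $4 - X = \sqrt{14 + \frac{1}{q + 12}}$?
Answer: $-67226 - \frac{\sqrt{141} \left(68 - \sqrt{4063}\right)}{17} \approx -67229.0$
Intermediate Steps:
$X = 4 - \frac{\sqrt{4063}}{17}$ ($X = 4 - \sqrt{14 + \frac{1}{5 + 12}} = 4 - \sqrt{14 + \frac{1}{17}} = 4 - \sqrt{\frac{239}{17}} = 4 - \frac{\sqrt{4063}}{17} \approx 0.25049$)
$N{\left(M,p \right)} = 4 - \frac{\sqrt{4063}}{17}$
$T{\left(I \right)} = \sqrt{I} \left(4 - \frac{\sqrt{4063}}{17}\right)$ ($T{\left(I \right)} = \left(4 - \frac{\sqrt{4063}}{17}\right) \sqrt{I} = \sqrt{I} \left(4 - \frac{\sqrt{4063}}{17}\right)$)
$-67226 - T{\left(141 \right)} = -67226 - \frac{\sqrt{141} \left(68 - \sqrt{4063}\right)}{17}$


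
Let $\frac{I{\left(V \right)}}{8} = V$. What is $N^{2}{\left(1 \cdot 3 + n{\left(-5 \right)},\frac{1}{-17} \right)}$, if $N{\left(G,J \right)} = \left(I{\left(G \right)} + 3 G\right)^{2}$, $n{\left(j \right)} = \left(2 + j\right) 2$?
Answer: $1185921$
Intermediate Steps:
$n{\left(j \right)} = 4 + 2 j$
$I{\left(V \right)} = 8 V$
$N{\left(G,J \right)} = 121 G^{2}$ ($N{\left(G,J \right)} = \left(8 G + 3 G\right)^{2} = \left(11 G\right)^{2} = 121 G^{2}$)
$N^{2}{\left(1 \cdot 3 + n{\left(-5 \right)},\frac{1}{-17} \right)} = \left(121 \left(1 \cdot 3 + \left(4 + 2 \left(-5\right)\right)\right)^{2}\right)^{2} = \left(121 \left(3 + \left(4 - 10\right)\right)^{2}\right)^{2} = \left(121 \left(3 - 6\right)^{2}\right)^{2} = \left(121 \left(-3\right)^{2}\right)^{2} = \left(121 \cdot 9\right)^{2} = 1089^{2} = 1185921$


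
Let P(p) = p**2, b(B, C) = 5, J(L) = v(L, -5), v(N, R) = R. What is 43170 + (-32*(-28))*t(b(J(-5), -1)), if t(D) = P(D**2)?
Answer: 603170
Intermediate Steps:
J(L) = -5
t(D) = D**4 (t(D) = (D**2)**2 = D**4)
43170 + (-32*(-28))*t(b(J(-5), -1)) = 43170 - 32*(-28)*5**4 = 43170 + 896*625 = 43170 + 560000 = 603170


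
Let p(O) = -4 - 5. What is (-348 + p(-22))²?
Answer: 127449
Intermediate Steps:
p(O) = -9
(-348 + p(-22))² = (-348 - 9)² = (-357)² = 127449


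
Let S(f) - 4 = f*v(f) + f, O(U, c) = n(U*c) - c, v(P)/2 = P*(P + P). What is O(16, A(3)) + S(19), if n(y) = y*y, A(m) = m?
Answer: 29760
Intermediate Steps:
n(y) = y**2
v(P) = 4*P**2 (v(P) = 2*(P*(P + P)) = 2*(P*(2*P)) = 2*(2*P**2) = 4*P**2)
O(U, c) = -c + U**2*c**2 (O(U, c) = (U*c)**2 - c = U**2*c**2 - c = -c + U**2*c**2)
S(f) = 4 + f + 4*f**3 (S(f) = 4 + (f*(4*f**2) + f) = 4 + (4*f**3 + f) = 4 + (f + 4*f**3) = 4 + f + 4*f**3)
O(16, A(3)) + S(19) = 3*(-1 + 3*16**2) + (4 + 19 + 4*19**3) = 3*(-1 + 3*256) + (4 + 19 + 4*6859) = 3*(-1 + 768) + (4 + 19 + 27436) = 3*767 + 27459 = 2301 + 27459 = 29760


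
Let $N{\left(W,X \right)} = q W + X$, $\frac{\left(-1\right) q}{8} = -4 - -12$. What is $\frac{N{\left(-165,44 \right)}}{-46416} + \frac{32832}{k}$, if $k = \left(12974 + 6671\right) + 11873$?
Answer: $\frac{16523795}{20318604} \approx 0.81323$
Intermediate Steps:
$q = -64$ ($q = - 8 \left(-4 - -12\right) = - 8 \left(-4 + 12\right) = \left(-8\right) 8 = -64$)
$k = 31518$ ($k = 19645 + 11873 = 31518$)
$N{\left(W,X \right)} = X - 64 W$ ($N{\left(W,X \right)} = - 64 W + X = X - 64 W$)
$\frac{N{\left(-165,44 \right)}}{-46416} + \frac{32832}{k} = \frac{44 - -10560}{-46416} + \frac{32832}{31518} = \left(44 + 10560\right) \left(- \frac{1}{46416}\right) + 32832 \cdot \frac{1}{31518} = 10604 \left(- \frac{1}{46416}\right) + \frac{1824}{1751} = - \frac{2651}{11604} + \frac{1824}{1751} = \frac{16523795}{20318604}$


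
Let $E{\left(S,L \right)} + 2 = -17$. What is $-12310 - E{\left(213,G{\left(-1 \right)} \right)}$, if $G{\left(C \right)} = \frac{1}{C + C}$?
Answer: $-12291$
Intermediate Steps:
$G{\left(C \right)} = \frac{1}{2 C}$
$E{\left(S,L \right)} = -19$ ($E{\left(S,L \right)} = -2 - 17 = -19$)
$-12310 - E{\left(213,G{\left(-1 \right)} \right)} = -12310 - -19 = -12310 + 19 = -12291$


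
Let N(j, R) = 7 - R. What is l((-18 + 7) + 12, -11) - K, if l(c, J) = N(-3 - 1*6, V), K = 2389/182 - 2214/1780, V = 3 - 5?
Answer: -116729/40495 ≈ -2.8826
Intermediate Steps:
V = -2
K = 481184/40495 (K = 2389*(1/182) - 2214*1/1780 = 2389/182 - 1107/890 = 481184/40495 ≈ 11.883)
l(c, J) = 9 (l(c, J) = 7 - 1*(-2) = 7 + 2 = 9)
l((-18 + 7) + 12, -11) - K = 9 - 1*481184/40495 = 9 - 481184/40495 = -116729/40495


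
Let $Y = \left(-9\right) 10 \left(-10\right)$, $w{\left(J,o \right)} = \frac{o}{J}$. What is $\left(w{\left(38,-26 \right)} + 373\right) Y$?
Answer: $\frac{6366600}{19} \approx 3.3508 \cdot 10^{5}$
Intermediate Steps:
$Y = 900$ ($Y = \left(-90\right) \left(-10\right) = 900$)
$\left(w{\left(38,-26 \right)} + 373\right) Y = \left(- \frac{26}{38} + 373\right) 900 = \left(\left(-26\right) \frac{1}{38} + 373\right) 900 = \left(- \frac{13}{19} + 373\right) 900 = \frac{7074}{19} \cdot 900 = \frac{6366600}{19}$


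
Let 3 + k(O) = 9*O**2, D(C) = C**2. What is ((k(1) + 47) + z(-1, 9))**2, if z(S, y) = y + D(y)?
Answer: 20449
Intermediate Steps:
z(S, y) = y + y**2
k(O) = -3 + 9*O**2
((k(1) + 47) + z(-1, 9))**2 = (((-3 + 9*1**2) + 47) + 9*(1 + 9))**2 = (((-3 + 9*1) + 47) + 9*10)**2 = (((-3 + 9) + 47) + 90)**2 = ((6 + 47) + 90)**2 = (53 + 90)**2 = 143**2 = 20449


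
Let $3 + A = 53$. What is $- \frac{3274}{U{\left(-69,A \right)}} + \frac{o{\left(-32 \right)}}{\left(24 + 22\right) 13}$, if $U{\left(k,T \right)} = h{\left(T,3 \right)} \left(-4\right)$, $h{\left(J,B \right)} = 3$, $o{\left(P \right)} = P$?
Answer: $\frac{489367}{1794} \approx 272.78$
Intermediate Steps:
$A = 50$ ($A = -3 + 53 = 50$)
$U{\left(k,T \right)} = -12$ ($U{\left(k,T \right)} = 3 \left(-4\right) = -12$)
$- \frac{3274}{U{\left(-69,A \right)}} + \frac{o{\left(-32 \right)}}{\left(24 + 22\right) 13} = - \frac{3274}{-12} - \frac{32}{\left(24 + 22\right) 13} = \left(-3274\right) \left(- \frac{1}{12}\right) - \frac{32}{46 \cdot 13} = \frac{1637}{6} - \frac{32}{598} = \frac{1637}{6} - \frac{16}{299} = \frac{489367}{1794}$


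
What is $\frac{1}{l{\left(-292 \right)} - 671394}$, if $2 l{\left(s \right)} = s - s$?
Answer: $- \frac{1}{671394} \approx -1.4894 \cdot 10^{-6}$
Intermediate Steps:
$l{\left(s \right)} = 0$ ($l{\left(s \right)} = \frac{s - s}{2} = \frac{1}{2} \cdot 0 = 0$)
$\frac{1}{l{\left(-292 \right)} - 671394} = \frac{1}{0 - 671394} = \frac{1}{-671394} = - \frac{1}{671394}$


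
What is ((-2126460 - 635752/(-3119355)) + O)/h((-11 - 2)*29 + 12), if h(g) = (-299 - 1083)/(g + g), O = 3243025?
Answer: 254256317346871/431094861 ≈ 5.8979e+5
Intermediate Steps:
h(g) = -691/g (h(g) = -1382*1/(2*g) = -691/g)
((-2126460 - 635752/(-3119355)) + O)/h((-11 - 2)*29 + 12) = ((-2126460 - 635752/(-3119355)) + 3243025)/((-691/((-11 - 2)*29 + 12))) = ((-2126460 - 635752*(-1/3119355)) + 3243025)/((-691/(-13*29 + 12))) = ((-2126460 + 635752/3119355) + 3243025)/((-691/(-377 + 12))) = (-6633182997548/3119355 + 3243025)/((-691/(-365))) = 3482963251327/(3119355*((-691*(-1/365)))) = 3482963251327/(3119355*(691/365)) = (3482963251327/3119355)*(365/691) = 254256317346871/431094861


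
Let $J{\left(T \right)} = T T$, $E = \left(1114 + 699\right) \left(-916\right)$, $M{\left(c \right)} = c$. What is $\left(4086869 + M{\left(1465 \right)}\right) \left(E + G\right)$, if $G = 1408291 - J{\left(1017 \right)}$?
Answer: $-5260483887804$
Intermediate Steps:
$E = -1660708$ ($E = 1813 \left(-916\right) = -1660708$)
$J{\left(T \right)} = T^{2}$
$G = 374002$ ($G = 1408291 - 1017^{2} = 1408291 - 1034289 = 374002$)
$\left(4086869 + M{\left(1465 \right)}\right) \left(E + G\right) = \left(4086869 + 1465\right) \left(-1660708 + 374002\right) = 4088334 \left(-1286706\right) = -5260483887804$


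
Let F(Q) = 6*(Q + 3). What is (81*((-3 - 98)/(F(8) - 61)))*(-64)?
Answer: 523584/5 ≈ 1.0472e+5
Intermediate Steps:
F(Q) = 18 + 6*Q (F(Q) = 6*(3 + Q) = 18 + 6*Q)
(81*((-3 - 98)/(F(8) - 61)))*(-64) = (81*((-3 - 98)/((18 + 6*8) - 61)))*(-64) = (81*(-101/((18 + 48) - 61)))*(-64) = (81*(-101/(66 - 61)))*(-64) = (81*(-101/5))*(-64) = -8181/5*(-64) = 523584/5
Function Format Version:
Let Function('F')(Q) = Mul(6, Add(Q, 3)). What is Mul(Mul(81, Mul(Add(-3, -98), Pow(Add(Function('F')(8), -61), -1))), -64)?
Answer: Rational(523584, 5) ≈ 1.0472e+5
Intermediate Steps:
Function('F')(Q) = Add(18, Mul(6, Q)) (Function('F')(Q) = Mul(6, Add(3, Q)) = Add(18, Mul(6, Q)))
Mul(Mul(81, Mul(Add(-3, -98), Pow(Add(Function('F')(8), -61), -1))), -64) = Mul(Mul(81, Mul(Add(-3, -98), Pow(Add(Add(18, Mul(6, 8)), -61), -1))), -64) = Mul(Mul(81, Mul(-101, Pow(Add(Add(18, 48), -61), -1))), -64) = Mul(Mul(81, Mul(-101, Pow(Add(66, -61), -1))), -64) = Mul(Mul(81, Mul(-101, Pow(5, -1))), -64) = Mul(Mul(81, Mul(-101, Rational(1, 5))), -64) = Mul(Mul(81, Rational(-101, 5)), -64) = Mul(Rational(-8181, 5), -64) = Rational(523584, 5)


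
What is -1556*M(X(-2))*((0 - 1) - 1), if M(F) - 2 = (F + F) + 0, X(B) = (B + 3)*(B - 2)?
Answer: -18672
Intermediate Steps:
X(B) = (-2 + B)*(3 + B) (X(B) = (3 + B)*(-2 + B) = (-2 + B)*(3 + B))
M(F) = 2 + 2*F (M(F) = 2 + ((F + F) + 0) = 2 + (2*F + 0) = 2 + 2*F)
-1556*M(X(-2))*((0 - 1) - 1) = -1556*(2 + 2*(-6 - 2 + (-2)²))*((0 - 1) - 1) = -1556*(2 + 2*(-6 - 2 + 4))*(-1 - 1) = -1556*(2 + 2*(-4))*(-2) = -1556*(2 - 8)*(-2) = -(-9336)*(-2) = -1556*12 = -18672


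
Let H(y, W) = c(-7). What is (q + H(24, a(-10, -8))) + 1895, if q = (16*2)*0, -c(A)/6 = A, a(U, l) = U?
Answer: 1937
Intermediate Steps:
c(A) = -6*A
q = 0 (q = 32*0 = 0)
H(y, W) = 42 (H(y, W) = -6*(-7) = 42)
(q + H(24, a(-10, -8))) + 1895 = (0 + 42) + 1895 = 42 + 1895 = 1937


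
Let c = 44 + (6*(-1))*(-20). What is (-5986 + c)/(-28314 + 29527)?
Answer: -5822/1213 ≈ -4.7997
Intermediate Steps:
c = 164 (c = 44 - 6*(-20) = 44 + 120 = 164)
(-5986 + c)/(-28314 + 29527) = (-5986 + 164)/(-28314 + 29527) = -5822/1213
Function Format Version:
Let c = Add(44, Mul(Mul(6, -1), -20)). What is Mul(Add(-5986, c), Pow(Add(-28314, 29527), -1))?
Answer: Rational(-5822, 1213) ≈ -4.7997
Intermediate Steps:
c = 164 (c = Add(44, Mul(-6, -20)) = Add(44, 120) = 164)
Mul(Add(-5986, c), Pow(Add(-28314, 29527), -1)) = Mul(Add(-5986, 164), Pow(Add(-28314, 29527), -1)) = Mul(-5822, Pow(1213, -1)) = Mul(-5822, Rational(1, 1213)) = Rational(-5822, 1213)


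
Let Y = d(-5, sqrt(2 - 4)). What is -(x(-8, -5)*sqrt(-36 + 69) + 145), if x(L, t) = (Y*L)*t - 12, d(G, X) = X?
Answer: -145 + 12*sqrt(33) - 40*I*sqrt(66) ≈ -76.065 - 324.96*I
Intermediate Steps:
Y = I*sqrt(2) (Y = sqrt(2 - 4) = sqrt(-2) = I*sqrt(2) ≈ 1.4142*I)
x(L, t) = -12 + I*L*t*sqrt(2) (x(L, t) = ((I*sqrt(2))*L)*t - 12 = (I*L*sqrt(2))*t - 12 = I*L*t*sqrt(2) - 12 = -12 + I*L*t*sqrt(2))
-(x(-8, -5)*sqrt(-36 + 69) + 145) = -((-12 + I*(-8)*(-5)*sqrt(2))*sqrt(-36 + 69) + 145) = -((-12 + 40*I*sqrt(2))*sqrt(33) + 145) = -(sqrt(33)*(-12 + 40*I*sqrt(2)) + 145) = -(145 + sqrt(33)*(-12 + 40*I*sqrt(2))) = -145 - sqrt(33)*(-12 + 40*I*sqrt(2))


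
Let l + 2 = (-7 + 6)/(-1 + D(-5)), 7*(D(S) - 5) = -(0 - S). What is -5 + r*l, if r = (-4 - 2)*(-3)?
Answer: -1069/23 ≈ -46.478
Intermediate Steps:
r = 18 (r = -6*(-3) = 18)
D(S) = 5 + S/7 (D(S) = 5 + (-(0 - S))/7 = 5 + (-(-1)*S)/7 = 5 + S/7)
l = -53/23 (l = -2 + (-7 + 6)/(-1 + (5 + (1/7)*(-5))) = -2 - 1/(-1 + (5 - 5/7)) = -2 - 1/(-1 + 30/7) = -2 - 1/23/7 = -2 - 1*7/23 = -2 - 7/23 = -53/23 ≈ -2.3043)
-5 + r*l = -5 + 18*(-53/23) = -5 - 954/23 = -1069/23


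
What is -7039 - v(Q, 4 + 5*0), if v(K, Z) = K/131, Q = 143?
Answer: -922252/131 ≈ -7040.1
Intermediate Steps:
v(K, Z) = K/131 (v(K, Z) = K*(1/131) = K/131)
-7039 - v(Q, 4 + 5*0) = -7039 - 143/131 = -922252/131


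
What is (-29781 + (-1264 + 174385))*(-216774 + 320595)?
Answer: 14881702140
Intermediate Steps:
(-29781 + (-1264 + 174385))*(-216774 + 320595) = (-29781 + 173121)*103821 = 143340*103821 = 14881702140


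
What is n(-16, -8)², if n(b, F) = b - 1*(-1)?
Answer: 225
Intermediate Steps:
n(b, F) = 1 + b (n(b, F) = b + 1 = 1 + b)
n(-16, -8)² = (1 - 16)² = (-15)² = 225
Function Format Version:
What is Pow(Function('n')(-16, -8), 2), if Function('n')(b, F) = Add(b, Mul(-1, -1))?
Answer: 225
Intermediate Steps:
Function('n')(b, F) = Add(1, b) (Function('n')(b, F) = Add(b, 1) = Add(1, b))
Pow(Function('n')(-16, -8), 2) = Pow(Add(1, -16), 2) = Pow(-15, 2) = 225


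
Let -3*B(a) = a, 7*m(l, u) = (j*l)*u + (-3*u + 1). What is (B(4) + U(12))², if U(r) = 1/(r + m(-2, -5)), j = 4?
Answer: 5929/3600 ≈ 1.6469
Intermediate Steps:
m(l, u) = ⅐ - 3*u/7 + 4*l*u/7 (m(l, u) = ((4*l)*u + (-3*u + 1))/7 = (4*l*u + (1 - 3*u))/7 = (1 - 3*u + 4*l*u)/7 = ⅐ - 3*u/7 + 4*l*u/7)
B(a) = -a/3
U(r) = 1/(8 + r) (U(r) = 1/(r + (⅐ - 3/7*(-5) + (4/7)*(-2)*(-5))) = 1/(r + (⅐ + 15/7 + 40/7)) = 1/(r + 8) = 1/(8 + r))
(B(4) + U(12))² = (-⅓*4 + 1/(8 + 12))² = (-4/3 + 1/20)² = (-77/60)² = 5929/3600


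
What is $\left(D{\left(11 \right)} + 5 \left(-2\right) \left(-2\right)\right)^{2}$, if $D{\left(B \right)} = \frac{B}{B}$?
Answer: $441$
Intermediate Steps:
$D{\left(B \right)} = 1$
$\left(D{\left(11 \right)} + 5 \left(-2\right) \left(-2\right)\right)^{2} = \left(1 + 5 \left(-2\right) \left(-2\right)\right)^{2} = \left(1 - -20\right)^{2} = \left(1 + 20\right)^{2} = 21^{2} = 441$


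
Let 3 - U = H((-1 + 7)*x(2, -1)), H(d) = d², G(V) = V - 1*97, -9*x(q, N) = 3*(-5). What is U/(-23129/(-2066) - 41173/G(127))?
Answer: 1503015/21092387 ≈ 0.071259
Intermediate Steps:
x(q, N) = 5/3 (x(q, N) = -(-5)/3 = -⅑*(-15) = 5/3)
G(V) = -97 + V (G(V) = V - 97 = -97 + V)
U = -97 (U = 3 - ((-1 + 7)*(5/3))² = 3 - (6*(5/3))² = 3 - 1*10² = 3 - 1*100 = 3 - 100 = -97)
U/(-23129/(-2066) - 41173/G(127)) = -97/(-23129/(-2066) - 41173/(-97 + 127)) = -97/(-23129*(-1/2066) - 41173/30) = -97/(23129/2066 - 41173*1/30) = -97/(23129/2066 - 41173/30) = -97/(-21092387/15495) = -97*(-15495/21092387) = 1503015/21092387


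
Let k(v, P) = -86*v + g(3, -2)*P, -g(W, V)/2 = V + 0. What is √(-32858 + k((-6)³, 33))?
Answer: 5*I*√566 ≈ 118.95*I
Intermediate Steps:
g(W, V) = -2*V (g(W, V) = -2*(V + 0) = -2*V)
k(v, P) = -86*v + 4*P (k(v, P) = -86*v + (-2*(-2))*P = -86*v + 4*P)
√(-32858 + k((-6)³, 33)) = √(-32858 + (-86*(-6)³ + 4*33)) = √(-32858 + (-86*(-216) + 132)) = √(-32858 + (18576 + 132)) = √(-32858 + 18708) = √(-14150) = 5*I*√566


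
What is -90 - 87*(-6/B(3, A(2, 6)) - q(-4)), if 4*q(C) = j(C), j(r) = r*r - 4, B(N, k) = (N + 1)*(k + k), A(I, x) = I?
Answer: 1629/8 ≈ 203.63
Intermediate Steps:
B(N, k) = 2*k*(1 + N) (B(N, k) = (1 + N)*(2*k) = 2*k*(1 + N))
j(r) = -4 + r**2 (j(r) = r**2 - 4 = -4 + r**2)
q(C) = -1 + C**2/4 (q(C) = (-4 + C**2)/4 = -1 + C**2/4)
-90 - 87*(-6/B(3, A(2, 6)) - q(-4)) = -90 - 87*(-6*1/(4*(1 + 3)) - (-1 + (1/4)*(-4)**2)) = -90 - 87*(-6/(2*2*4) - (-1 + (1/4)*16)) = -90 - 87*(-6/16 - (-1 + 4)) = -90 - 87*(-6*1/16 - 1*3) = -90 - 87*(-3/8 - 3) = -90 - 87*(-27/8) = -90 + 2349/8 = 1629/8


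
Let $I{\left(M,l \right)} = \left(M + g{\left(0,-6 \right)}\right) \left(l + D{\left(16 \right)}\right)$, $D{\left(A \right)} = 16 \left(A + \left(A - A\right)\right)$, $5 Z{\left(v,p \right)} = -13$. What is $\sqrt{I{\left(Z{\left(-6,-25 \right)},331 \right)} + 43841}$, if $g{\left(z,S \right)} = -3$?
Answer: $\frac{\sqrt{1013845}}{5} \approx 201.38$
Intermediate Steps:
$Z{\left(v,p \right)} = - \frac{13}{5}$ ($Z{\left(v,p \right)} = \frac{1}{5} \left(-13\right) = - \frac{13}{5}$)
$D{\left(A \right)} = 16 A$ ($D{\left(A \right)} = 16 \left(A + 0\right) = 16 A$)
$I{\left(M,l \right)} = \left(-3 + M\right) \left(256 + l\right)$ ($I{\left(M,l \right)} = \left(M - 3\right) \left(l + 16 \cdot 16\right) = \left(-3 + M\right) \left(l + 256\right) = \left(-3 + M\right) \left(256 + l\right)$)
$\sqrt{I{\left(Z{\left(-6,-25 \right)},331 \right)} + 43841} = \sqrt{\left(-768 - 993 + 256 \left(- \frac{13}{5}\right) - \frac{4303}{5}\right) + 43841} = \sqrt{\left(-768 - 993 - \frac{3328}{5} - \frac{4303}{5}\right) + 43841} = \sqrt{- \frac{16436}{5} + 43841} = \sqrt{\frac{202769}{5}} = \frac{\sqrt{1013845}}{5}$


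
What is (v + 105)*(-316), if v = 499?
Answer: -190864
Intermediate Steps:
(v + 105)*(-316) = (499 + 105)*(-316) = 604*(-316) = -190864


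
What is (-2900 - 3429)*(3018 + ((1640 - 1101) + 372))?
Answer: -24866641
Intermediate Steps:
(-2900 - 3429)*(3018 + ((1640 - 1101) + 372)) = -6329*(3018 + (539 + 372)) = -6329*(3018 + 911) = -6329*3929 = -24866641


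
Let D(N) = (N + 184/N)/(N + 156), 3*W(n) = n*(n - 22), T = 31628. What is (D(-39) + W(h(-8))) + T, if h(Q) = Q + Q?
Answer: 145241627/4563 ≈ 31830.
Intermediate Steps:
h(Q) = 2*Q
W(n) = n*(-22 + n)/3 (W(n) = (n*(n - 22))/3 = (n*(-22 + n))/3 = n*(-22 + n)/3)
D(N) = (N + 184/N)/(156 + N)
(D(-39) + W(h(-8))) + T = ((184 + (-39)²)/((-39)*(156 - 39)) + (2*(-8))*(-22 + 2*(-8))/3) + 31628 = (-1/39*(184 + 1521)/117 + (⅓)*(-16)*(-22 - 16)) + 31628 = (-1/39*1/117*1705 + (⅓)*(-16)*(-38)) + 31628 = (-1705/4563 + 608/3) + 31628 = 923063/4563 + 31628 = 145241627/4563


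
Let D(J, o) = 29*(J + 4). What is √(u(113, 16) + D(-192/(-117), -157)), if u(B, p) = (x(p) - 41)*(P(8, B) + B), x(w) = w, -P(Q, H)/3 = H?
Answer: √8842470/39 ≈ 76.247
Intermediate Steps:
P(Q, H) = -3*H
u(B, p) = -2*B*(-41 + p) (u(B, p) = (p - 41)*(-3*B + B) = (-41 + p)*(-2*B) = -2*B*(-41 + p))
D(J, o) = 116 + 29*J (D(J, o) = 29*(4 + J) = 116 + 29*J)
√(u(113, 16) + D(-192/(-117), -157)) = √(2*113*(41 - 1*16) + (116 + 29*(-192/(-117)))) = √(2*113*(41 - 16) + (116 + 29*(-192*(-1/117)))) = √(2*113*25 + (116 + 29*(64/39))) = √(5650 + (116 + 1856/39)) = √(5650 + 6380/39) = √(226730/39) = √8842470/39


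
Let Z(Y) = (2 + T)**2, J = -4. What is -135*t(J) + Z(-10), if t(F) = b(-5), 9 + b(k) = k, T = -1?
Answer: 1891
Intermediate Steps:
b(k) = -9 + k
Z(Y) = 1 (Z(Y) = (2 - 1)**2 = 1**2 = 1)
t(F) = -14 (t(F) = -9 - 5 = -14)
-135*t(J) + Z(-10) = -135*(-14) + 1 = 1890 + 1 = 1891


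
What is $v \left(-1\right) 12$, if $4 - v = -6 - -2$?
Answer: $-96$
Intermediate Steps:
$v = 8$ ($v = 4 - \left(-6 - -2\right) = 4 - \left(-6 + 2\right) = 4 - -4 = 4 + 4 = 8$)
$v \left(-1\right) 12 = 8 \left(-1\right) 12 = \left(-8\right) 12 = -96$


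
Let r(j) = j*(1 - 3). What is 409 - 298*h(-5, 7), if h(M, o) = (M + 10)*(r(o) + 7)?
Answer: 10839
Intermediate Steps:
r(j) = -2*j (r(j) = j*(-2) = -2*j)
h(M, o) = (7 - 2*o)*(10 + M) (h(M, o) = (M + 10)*(-2*o + 7) = (10 + M)*(7 - 2*o) = (7 - 2*o)*(10 + M))
409 - 298*h(-5, 7) = 409 - 298*(70 - 20*7 + 7*(-5) - 2*(-5)*7) = 409 - 298*(70 - 140 - 35 + 70) = 409 - 298*(-35) = 409 + 10430 = 10839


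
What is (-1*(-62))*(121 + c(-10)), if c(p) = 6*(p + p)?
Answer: 62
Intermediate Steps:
c(p) = 12*p (c(p) = 6*(2*p) = 12*p)
(-1*(-62))*(121 + c(-10)) = (-1*(-62))*(121 + 12*(-10)) = 62*(121 - 120) = 62*1 = 62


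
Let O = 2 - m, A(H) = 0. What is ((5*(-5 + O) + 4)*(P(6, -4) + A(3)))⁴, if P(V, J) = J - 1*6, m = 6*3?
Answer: 1040604010000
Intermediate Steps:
m = 18
O = -16 (O = 2 - 1*18 = 2 - 18 = -16)
P(V, J) = -6 + J (P(V, J) = J - 6 = -6 + J)
((5*(-5 + O) + 4)*(P(6, -4) + A(3)))⁴ = ((5*(-5 - 16) + 4)*((-6 - 4) + 0))⁴ = ((5*(-21) + 4)*(-10 + 0))⁴ = ((-105 + 4)*(-10))⁴ = (-101*(-10))⁴ = 1010⁴ = 1040604010000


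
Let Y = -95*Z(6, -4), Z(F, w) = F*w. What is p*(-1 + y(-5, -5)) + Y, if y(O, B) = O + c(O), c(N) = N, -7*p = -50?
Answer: 15410/7 ≈ 2201.4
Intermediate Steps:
p = 50/7 (p = -1/7*(-50) = 50/7 ≈ 7.1429)
y(O, B) = 2*O (y(O, B) = O + O = 2*O)
Y = 2280 (Y = -570*(-4) = -95*(-24) = 2280)
p*(-1 + y(-5, -5)) + Y = 50*(-1 + 2*(-5))/7 + 2280 = 50*(-1 - 10)/7 + 2280 = (50/7)*(-11) + 2280 = -550/7 + 2280 = 15410/7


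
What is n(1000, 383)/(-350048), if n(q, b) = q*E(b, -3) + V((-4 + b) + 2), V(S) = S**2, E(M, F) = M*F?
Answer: 1003839/350048 ≈ 2.8677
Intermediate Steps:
E(M, F) = F*M
n(q, b) = (-2 + b)**2 - 3*b*q (n(q, b) = q*(-3*b) + ((-4 + b) + 2)**2 = -3*b*q + (-2 + b)**2 = (-2 + b)**2 - 3*b*q)
n(1000, 383)/(-350048) = ((-2 + 383)**2 - 3*383*1000)/(-350048) = (381**2 - 1149000)*(-1/350048) = (145161 - 1149000)*(-1/350048) = -1003839*(-1/350048) = 1003839/350048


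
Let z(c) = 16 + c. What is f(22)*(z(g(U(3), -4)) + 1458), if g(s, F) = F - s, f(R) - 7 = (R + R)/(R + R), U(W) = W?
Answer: 11736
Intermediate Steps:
f(R) = 8 (f(R) = 7 + (R + R)/(R + R) = 7 + (2*R)/((2*R)) = 7 + (2*R)*(1/(2*R)) = 7 + 1 = 8)
f(22)*(z(g(U(3), -4)) + 1458) = 8*((16 + (-4 - 1*3)) + 1458) = 8*((16 + (-4 - 3)) + 1458) = 8*((16 - 7) + 1458) = 8*(9 + 1458) = 8*1467 = 11736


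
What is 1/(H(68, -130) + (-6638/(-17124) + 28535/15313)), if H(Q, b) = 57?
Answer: 131109906/7768405159 ≈ 0.016877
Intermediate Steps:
1/(H(68, -130) + (-6638/(-17124) + 28535/15313)) = 1/(57 + (-6638/(-17124) + 28535/15313)) = 1/(57 + (-6638*(-1/17124) + 28535*(1/15313))) = 1/(57 + (3319/8562 + 28535/15313)) = 1/(57 + 295140517/131109906) = 1/(7768405159/131109906) = 131109906/7768405159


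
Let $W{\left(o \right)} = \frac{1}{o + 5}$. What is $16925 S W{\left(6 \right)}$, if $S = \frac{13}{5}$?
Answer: $\frac{44005}{11} \approx 4000.5$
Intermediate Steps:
$W{\left(o \right)} = \frac{1}{5 + o}$
$S = \frac{13}{5}$ ($S = 13 \cdot \frac{1}{5} = \frac{13}{5} \approx 2.6$)
$16925 S W{\left(6 \right)} = 16925 \frac{13}{5 \left(5 + 6\right)} = 16925 \frac{13}{5 \cdot 11} = 16925 \cdot \frac{13}{5} \cdot \frac{1}{11} = 16925 \cdot \frac{13}{55} = \frac{44005}{11}$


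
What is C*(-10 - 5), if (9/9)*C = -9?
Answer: 135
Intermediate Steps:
C = -9
C*(-10 - 5) = -9*(-10 - 5) = -9*(-15) = 135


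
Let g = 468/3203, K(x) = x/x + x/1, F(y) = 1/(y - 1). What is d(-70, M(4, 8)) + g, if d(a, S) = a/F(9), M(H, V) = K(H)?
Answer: -1793212/3203 ≈ -559.85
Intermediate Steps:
F(y) = 1/(-1 + y)
K(x) = 1 + x (K(x) = 1 + x*1 = 1 + x)
M(H, V) = 1 + H
d(a, S) = 8*a (d(a, S) = a/(1/(-1 + 9)) = a/(1/8) = a*8 = 8*a)
g = 468/3203 (g = 468*(1/3203) = 468/3203 ≈ 0.14611)
d(-70, M(4, 8)) + g = 8*(-70) + 468/3203 = -560 + 468/3203 = -1793212/3203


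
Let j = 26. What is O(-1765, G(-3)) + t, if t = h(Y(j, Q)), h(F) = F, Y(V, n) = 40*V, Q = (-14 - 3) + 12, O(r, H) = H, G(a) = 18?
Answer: 1058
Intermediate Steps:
Q = -5 (Q = -17 + 12 = -5)
t = 1040 (t = 40*26 = 1040)
O(-1765, G(-3)) + t = 18 + 1040 = 1058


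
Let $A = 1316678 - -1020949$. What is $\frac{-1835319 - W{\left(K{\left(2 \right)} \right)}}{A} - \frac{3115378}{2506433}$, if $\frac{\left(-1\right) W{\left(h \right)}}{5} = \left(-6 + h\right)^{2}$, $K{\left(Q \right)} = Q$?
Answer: $- \frac{11882495320493}{5859105454491} \approx -2.028$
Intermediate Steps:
$A = 2337627$ ($A = 1316678 + 1020949 = 2337627$)
$W{\left(h \right)} = - 5 \left(-6 + h\right)^{2}$
$\frac{-1835319 - W{\left(K{\left(2 \right)} \right)}}{A} - \frac{3115378}{2506433} = \frac{-1835319 - - 5 \left(-6 + 2\right)^{2}}{2337627} - \frac{3115378}{2506433} = \left(-1835319 - - 5 \left(-4\right)^{2}\right) \frac{1}{2337627} - \frac{3115378}{2506433} = \left(-1835319 - \left(-5\right) 16\right) \frac{1}{2337627} - \frac{3115378}{2506433} = \left(-1835319 - -80\right) \frac{1}{2337627} - \frac{3115378}{2506433} = \left(-1835319 + 80\right) \frac{1}{2337627} - \frac{3115378}{2506433} = \left(-1835239\right) \frac{1}{2337627} - \frac{3115378}{2506433} = - \frac{1835239}{2337627} - \frac{3115378}{2506433} = - \frac{11882495320493}{5859105454491}$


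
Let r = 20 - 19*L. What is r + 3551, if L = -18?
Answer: 3913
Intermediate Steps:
r = 362 (r = 20 - 19*(-18) = 20 + 342 = 362)
r + 3551 = 362 + 3551 = 3913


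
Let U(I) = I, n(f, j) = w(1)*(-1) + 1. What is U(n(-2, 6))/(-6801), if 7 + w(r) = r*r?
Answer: -7/6801 ≈ -0.0010293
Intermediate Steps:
w(r) = -7 + r² (w(r) = -7 + r*r = -7 + r²)
n(f, j) = 7 (n(f, j) = (-7 + 1²)*(-1) + 1 = (-7 + 1)*(-1) + 1 = -6*(-1) + 1 = 6 + 1 = 7)
U(n(-2, 6))/(-6801) = 7/(-6801) = 7*(-1/6801) = -7/6801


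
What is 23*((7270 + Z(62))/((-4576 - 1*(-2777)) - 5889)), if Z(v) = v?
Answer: -42159/1922 ≈ -21.935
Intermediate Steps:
23*((7270 + Z(62))/((-4576 - 1*(-2777)) - 5889)) = 23*((7270 + 62)/((-4576 - 1*(-2777)) - 5889)) = 23*(7332/((-4576 + 2777) - 5889)) = 23*(7332/(-1799 - 5889)) = 23*(7332/(-7688)) = 23*(7332*(-1/7688)) = 23*(-1833/1922) = -42159/1922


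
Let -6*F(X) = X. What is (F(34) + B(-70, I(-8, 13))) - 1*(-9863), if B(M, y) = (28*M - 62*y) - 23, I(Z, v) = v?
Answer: 21205/3 ≈ 7068.3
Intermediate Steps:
F(X) = -X/6
B(M, y) = -23 - 62*y + 28*M (B(M, y) = (-62*y + 28*M) - 23 = -23 - 62*y + 28*M)
(F(34) + B(-70, I(-8, 13))) - 1*(-9863) = (-1/6*34 + (-23 - 62*13 + 28*(-70))) - 1*(-9863) = (-17/3 + (-23 - 806 - 1960)) + 9863 = (-17/3 - 2789) + 9863 = -8384/3 + 9863 = 21205/3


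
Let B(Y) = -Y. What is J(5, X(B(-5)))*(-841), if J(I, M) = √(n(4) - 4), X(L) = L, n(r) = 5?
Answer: -841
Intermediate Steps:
J(I, M) = 1 (J(I, M) = √(5 - 4) = √1 = 1)
J(5, X(B(-5)))*(-841) = 1*(-841) = -841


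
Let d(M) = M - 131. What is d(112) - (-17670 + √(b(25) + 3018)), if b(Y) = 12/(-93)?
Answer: 17651 - √2900174/31 ≈ 17596.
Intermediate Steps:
b(Y) = -4/31 (b(Y) = 12*(-1/93) = -4/31)
d(M) = -131 + M
d(112) - (-17670 + √(b(25) + 3018)) = (-131 + 112) - (-17670 + √(-4/31 + 3018)) = -19 - (-17670 + √(93554/31)) = -19 - (-17670 + √2900174/31) = -19 + (17670 - √2900174/31) = 17651 - √2900174/31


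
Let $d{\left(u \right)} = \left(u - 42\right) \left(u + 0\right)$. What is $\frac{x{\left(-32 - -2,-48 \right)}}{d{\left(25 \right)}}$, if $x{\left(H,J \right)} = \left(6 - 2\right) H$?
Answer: $\frac{24}{85} \approx 0.28235$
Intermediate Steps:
$x{\left(H,J \right)} = 4 H$
$d{\left(u \right)} = u \left(-42 + u\right)$ ($d{\left(u \right)} = \left(-42 + u\right) u = u \left(-42 + u\right)$)
$\frac{x{\left(-32 - -2,-48 \right)}}{d{\left(25 \right)}} = \frac{4 \left(-32 - -2\right)}{25 \left(-42 + 25\right)} = \frac{4 \left(-32 + 2\right)}{25 \left(-17\right)} = \frac{4 \left(-30\right)}{-425} = \left(-120\right) \left(- \frac{1}{425}\right) = \frac{24}{85}$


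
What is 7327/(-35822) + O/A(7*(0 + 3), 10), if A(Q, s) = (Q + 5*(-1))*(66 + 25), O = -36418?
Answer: -328808427/13039208 ≈ -25.217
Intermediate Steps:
A(Q, s) = -455 + 91*Q (A(Q, s) = (Q - 5)*91 = (-5 + Q)*91 = -455 + 91*Q)
7327/(-35822) + O/A(7*(0 + 3), 10) = 7327/(-35822) - 36418/(-455 + 91*(7*(0 + 3))) = 7327*(-1/35822) - 36418/(-455 + 91*(7*3)) = -7327/35822 - 36418/(-455 + 91*21) = -7327/35822 - 36418/(-455 + 1911) = -7327/35822 - 36418/1456 = -7327/35822 - 36418*1/1456 = -7327/35822 - 18209/728 = -328808427/13039208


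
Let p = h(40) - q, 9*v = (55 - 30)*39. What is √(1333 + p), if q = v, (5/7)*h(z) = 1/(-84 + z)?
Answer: √133362735/330 ≈ 34.995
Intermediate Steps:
h(z) = 7/(5*(-84 + z))
v = 325/3 (v = ((55 - 30)*39)/9 = (25*39)/9 = (⅑)*975 = 325/3 ≈ 108.33)
q = 325/3 ≈ 108.33
p = -71521/660 (p = 7/(5*(-84 + 40)) - 1*325/3 = (7/5)/(-44) - 325/3 = (7/5)*(-1/44) - 325/3 = -7/220 - 325/3 = -71521/660 ≈ -108.37)
√(1333 + p) = √(1333 - 71521/660) = √(808259/660) = √133362735/330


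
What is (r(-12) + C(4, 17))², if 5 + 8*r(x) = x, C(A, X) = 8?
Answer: 2209/64 ≈ 34.516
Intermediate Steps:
r(x) = -5/8 + x/8
(r(-12) + C(4, 17))² = ((-5/8 + (⅛)*(-12)) + 8)² = ((-5/8 - 3/2) + 8)² = (-17/8 + 8)² = (47/8)² = 2209/64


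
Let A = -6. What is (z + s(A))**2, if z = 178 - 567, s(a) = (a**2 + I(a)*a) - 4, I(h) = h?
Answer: 103041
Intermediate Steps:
s(a) = -4 + 2*a**2 (s(a) = (a**2 + a*a) - 4 = (a**2 + a**2) - 4 = 2*a**2 - 4 = -4 + 2*a**2)
z = -389
(z + s(A))**2 = (-389 + (-4 + 2*(-6)**2))**2 = (-389 + (-4 + 2*36))**2 = (-389 + (-4 + 72))**2 = (-389 + 68)**2 = (-321)**2 = 103041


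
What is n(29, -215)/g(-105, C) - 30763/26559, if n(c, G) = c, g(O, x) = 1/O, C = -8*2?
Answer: -80902918/26559 ≈ -3046.2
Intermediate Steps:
C = -16
n(29, -215)/g(-105, C) - 30763/26559 = 29/(1/(-105)) - 30763/26559 = 29/(-1/105) - 30763*1/26559 = 29*(-105) - 30763/26559 = -3045 - 30763/26559 = -80902918/26559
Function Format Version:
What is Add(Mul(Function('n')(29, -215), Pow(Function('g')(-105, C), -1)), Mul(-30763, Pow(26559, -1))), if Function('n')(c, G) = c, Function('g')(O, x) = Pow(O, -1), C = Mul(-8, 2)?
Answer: Rational(-80902918, 26559) ≈ -3046.2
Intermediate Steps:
C = -16
Add(Mul(Function('n')(29, -215), Pow(Function('g')(-105, C), -1)), Mul(-30763, Pow(26559, -1))) = Add(Mul(29, Pow(Pow(-105, -1), -1)), Mul(-30763, Pow(26559, -1))) = Add(Mul(29, Pow(Rational(-1, 105), -1)), Mul(-30763, Rational(1, 26559))) = Add(Mul(29, -105), Rational(-30763, 26559)) = Add(-3045, Rational(-30763, 26559)) = Rational(-80902918, 26559)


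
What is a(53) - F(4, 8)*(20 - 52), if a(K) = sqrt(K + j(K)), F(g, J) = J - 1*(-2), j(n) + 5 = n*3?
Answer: 320 + 3*sqrt(23) ≈ 334.39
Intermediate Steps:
j(n) = -5 + 3*n (j(n) = -5 + n*3 = -5 + 3*n)
F(g, J) = 2 + J (F(g, J) = J + 2 = 2 + J)
a(K) = sqrt(-5 + 4*K) (a(K) = sqrt(K + (-5 + 3*K)) = sqrt(-5 + 4*K))
a(53) - F(4, 8)*(20 - 52) = sqrt(-5 + 4*53) - (2 + 8)*(20 - 52) = sqrt(-5 + 212) - 10*(-32) = sqrt(207) - 1*(-320) = 3*sqrt(23) + 320 = 320 + 3*sqrt(23)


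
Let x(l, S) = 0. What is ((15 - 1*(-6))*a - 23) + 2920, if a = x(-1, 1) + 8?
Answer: 3065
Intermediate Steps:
a = 8 (a = 0 + 8 = 8)
((15 - 1*(-6))*a - 23) + 2920 = ((15 - 1*(-6))*8 - 23) + 2920 = ((15 + 6)*8 - 23) + 2920 = (21*8 - 23) + 2920 = (168 - 23) + 2920 = 145 + 2920 = 3065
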